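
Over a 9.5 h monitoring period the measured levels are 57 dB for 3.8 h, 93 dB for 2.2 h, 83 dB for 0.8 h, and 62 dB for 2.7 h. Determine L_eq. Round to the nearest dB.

87 dB

L_eq = 10·log₁₀[(1/T)·Σ tᵢ·10^(Lᵢ/10)] with T = 9.5 h.
Σ tᵢ·10^(Lᵢ/10) = 3.8·10^(57/10) + 2.2·10^(93/10) + 0.8·10^(83/10) + 2.7·10^(62/10) = 4.555e+09.
L_eq = 10·log₁₀(4.555e+09/9.5) = 86.81 dB.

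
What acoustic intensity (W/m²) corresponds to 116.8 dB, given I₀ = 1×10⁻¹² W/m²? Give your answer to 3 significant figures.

L = 10·log₁₀(I/I₀) ⇒ I = I₀·10^(L/10) = 10⁻¹² × 10^11.68.

0.479 W/m²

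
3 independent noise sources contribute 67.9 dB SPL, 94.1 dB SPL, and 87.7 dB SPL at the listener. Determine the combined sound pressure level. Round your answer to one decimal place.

95.0 dB SPL

For uncorrelated sources the intensities add, so convert each level to linear form, sum, and take 10·log₁₀ of the total.
Σ 10^(L/10) = 10^(67.9/10) + 10^(94.1/10) + 10^(87.7/10) = 3.165e+09.
L_total = 10·log₁₀(3.165e+09) = 95.00 dB SPL.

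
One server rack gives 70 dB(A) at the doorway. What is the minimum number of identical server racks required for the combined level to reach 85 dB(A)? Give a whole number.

32

N identical sources give L₁ + 10·log₁₀ N, so require 10·log₁₀ N ≥ 85 − 70 = 15.0 dB.
N ≥ 10^(15.0/10) = 31.623, so N = 32.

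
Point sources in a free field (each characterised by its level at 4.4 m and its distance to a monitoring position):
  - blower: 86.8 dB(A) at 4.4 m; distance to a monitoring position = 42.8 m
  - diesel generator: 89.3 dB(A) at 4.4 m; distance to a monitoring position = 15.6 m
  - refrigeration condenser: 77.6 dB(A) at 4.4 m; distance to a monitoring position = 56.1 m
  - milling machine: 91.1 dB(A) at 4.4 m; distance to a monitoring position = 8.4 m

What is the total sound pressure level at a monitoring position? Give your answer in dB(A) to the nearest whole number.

86 dB(A)

Propagate each source to the receiver with L = L_ref − 20·log₁₀(r/r_ref), then add intensities.
blower: 86.8 − 20·log₁₀(42.8/4.4) = 86.8 − 19.76 = 67.04 dB(A).
diesel generator: 89.3 − 20·log₁₀(15.6/4.4) = 89.3 − 10.99 = 78.31 dB(A).
refrigeration condenser: 77.6 − 20·log₁₀(56.1/4.4) = 77.6 − 22.11 = 55.49 dB(A).
milling machine: 91.1 − 20·log₁₀(8.4/4.4) = 91.1 − 5.62 = 85.48 dB(A).
Σ 10^(L/10) = 4.266e+08 → L_total = 10·log₁₀(4.266e+08) = 86.30 dB(A).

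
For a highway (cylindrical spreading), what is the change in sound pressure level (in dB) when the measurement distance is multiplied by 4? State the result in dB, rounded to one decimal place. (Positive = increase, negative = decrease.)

Line-source spreading: ΔL = −10·log₁₀(r₂/r₁).
ΔL = −10·log₁₀(4) = -6.02 dB.

-6.0 dB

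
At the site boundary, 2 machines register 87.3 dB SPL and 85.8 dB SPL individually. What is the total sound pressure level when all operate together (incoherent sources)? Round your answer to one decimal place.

Incoherent sources combine by intensity addition: L_total = 10·log₁₀(Σ 10^(L_i/10)).
Σ 10^(L/10) = 10^(87.3/10) + 10^(85.8/10) = 9.172e+08.
L_total = 10·log₁₀(9.172e+08) = 89.62 dB SPL.

89.6 dB SPL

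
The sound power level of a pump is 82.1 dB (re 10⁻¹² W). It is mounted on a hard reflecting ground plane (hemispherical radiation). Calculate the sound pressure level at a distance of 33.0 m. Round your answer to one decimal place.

43.7 dB

The power spreads over a hemisphere of area 2π·r², so L_p = L_w − 10·log₁₀(2π·r²).
2π·r² = 6842 m², 10·log₁₀ of that is 38.352 dB.
L_p = 82.1 − 38.352 = 43.75 dB.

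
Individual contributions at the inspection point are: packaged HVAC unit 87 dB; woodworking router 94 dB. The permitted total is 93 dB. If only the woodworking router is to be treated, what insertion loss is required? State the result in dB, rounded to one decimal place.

Fixed contribution from the other source: Σ 10^(L/10) = 10^(87/10) = 5.012e+08 (87.00 dB).
To meet 93 dB overall, the treated woodworking router may contribute at most 10^(93/10) − 5.012e+08 = 1.494e+09, i.e. 91.74 dB.
Required insertion loss = 94 − 91.74 = 2.26 dB.

2.3 dB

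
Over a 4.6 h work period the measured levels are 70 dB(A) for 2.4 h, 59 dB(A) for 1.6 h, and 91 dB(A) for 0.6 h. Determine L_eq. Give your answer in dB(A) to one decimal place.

82.3 dB(A)

The energy average is taken in the linear domain: L_eq = 10·log₁₀[(Σ tᵢ·10^(Lᵢ/10))/T], T = 4.6 h.
Σ tᵢ·10^(Lᵢ/10) = 2.4·10^(70/10) + 1.6·10^(59/10) + 0.6·10^(91/10) = 7.806e+08.
L_eq = 10·log₁₀(7.806e+08/4.6) = 82.30 dB(A).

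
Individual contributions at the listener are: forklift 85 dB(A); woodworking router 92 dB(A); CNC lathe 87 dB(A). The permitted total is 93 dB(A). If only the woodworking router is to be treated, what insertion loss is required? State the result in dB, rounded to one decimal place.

The untreated sources together contribute 10^(85/10) + 10^(87/10) = 8.174e+08, i.e. 89.12 dB(A).
To meet 93 dB(A) overall, the treated woodworking router may contribute at most 10^(93/10) − 8.174e+08 = 1.178e+09, i.e. 90.71 dB(A).
So the woodworking router must be reduced from 92 to 90.71 dB(A): IL = 1.29 dB.

1.3 dB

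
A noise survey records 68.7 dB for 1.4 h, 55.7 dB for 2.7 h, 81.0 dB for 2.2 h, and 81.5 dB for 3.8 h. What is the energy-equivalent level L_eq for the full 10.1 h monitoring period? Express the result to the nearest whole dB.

79 dB

L_eq = 10·log₁₀[(1/T)·Σ tᵢ·10^(Lᵢ/10)] with T = 10.1 h.
Σ tᵢ·10^(Lᵢ/10) = 1.4·10^(68.7/10) + 2.7·10^(55.7/10) + 2.2·10^(81.0/10) + 3.8·10^(81.5/10) = 8.251e+08.
L_eq = 10·log₁₀(8.251e+08/10.1) = 79.12 dB.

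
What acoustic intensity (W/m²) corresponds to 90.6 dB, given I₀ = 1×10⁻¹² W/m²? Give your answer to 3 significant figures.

0.00115 W/m²

I = I₀·10^(L/10) = 10⁻¹² × 10^(90.6/10) = 10^(-2.940).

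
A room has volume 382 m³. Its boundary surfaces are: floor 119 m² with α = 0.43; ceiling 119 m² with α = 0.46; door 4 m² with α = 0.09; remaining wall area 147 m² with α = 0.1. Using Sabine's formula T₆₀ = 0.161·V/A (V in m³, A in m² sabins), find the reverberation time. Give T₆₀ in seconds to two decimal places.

Total absorption A = 119·0.43 + 119·0.46 + 4·0.09 + 147·0.1 = 120.97 m² sabins.
T₆₀ = 0.161·V/A = 0.161·382/120.97 = 0.508 s.

0.51 s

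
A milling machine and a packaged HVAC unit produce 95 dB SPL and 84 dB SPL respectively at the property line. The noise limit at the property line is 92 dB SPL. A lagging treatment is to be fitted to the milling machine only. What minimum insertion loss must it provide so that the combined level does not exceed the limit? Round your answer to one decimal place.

3.7 dB

Everything except the milling machine sums to 10^(84/10) = 2.512e+08 in linear terms, 84.00 dB SPL.
The limit corresponds to 10^(92/10) = 1.585e+09; subtracting the fixed part leaves 1.334e+09 for the milling machine, i.e. 91.25 dB SPL.
Required insertion loss = 95 − 91.25 = 3.75 dB.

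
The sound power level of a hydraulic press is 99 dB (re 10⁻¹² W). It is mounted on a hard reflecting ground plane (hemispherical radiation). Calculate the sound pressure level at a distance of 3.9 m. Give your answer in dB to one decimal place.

L_p = L_w − 10·log₁₀(2π·r²) with r = 3.9 m.
2π·r² = 95.57 m², 10·log₁₀ of that is 19.803 dB.
L_p = 99 − 19.803 = 79.20 dB.

79.2 dB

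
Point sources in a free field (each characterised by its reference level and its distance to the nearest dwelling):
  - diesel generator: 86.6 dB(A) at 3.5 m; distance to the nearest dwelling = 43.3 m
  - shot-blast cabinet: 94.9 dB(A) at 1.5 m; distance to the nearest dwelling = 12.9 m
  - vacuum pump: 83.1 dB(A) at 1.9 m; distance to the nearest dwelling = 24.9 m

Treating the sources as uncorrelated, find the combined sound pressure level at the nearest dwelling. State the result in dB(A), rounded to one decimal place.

76.6 dB(A)

Propagate each source to the receiver with L = L_ref − 20·log₁₀(r/r_ref), then add intensities.
diesel generator: 86.6 − 20·log₁₀(43.3/3.5) = 86.6 − 21.85 = 64.75 dB(A).
shot-blast cabinet: 94.9 − 20·log₁₀(12.9/1.5) = 94.9 − 18.69 = 76.21 dB(A).
vacuum pump: 83.1 − 20·log₁₀(24.9/1.9) = 83.1 − 22.35 = 60.75 dB(A).
Σ 10^(L/10) = 4.596e+07 → L_total = 10·log₁₀(4.596e+07) = 76.62 dB(A).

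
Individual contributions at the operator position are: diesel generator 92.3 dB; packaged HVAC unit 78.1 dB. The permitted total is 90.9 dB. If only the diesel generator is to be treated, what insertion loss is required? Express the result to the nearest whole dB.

Everything except the diesel generator sums to 10^(78.1/10) = 6.457e+07 in linear terms, 78.10 dB.
To meet 90.9 dB overall, the treated diesel generator may contribute at most 10^(90.9/10) − 6.457e+07 = 1.166e+09, i.e. 90.67 dB.
So the diesel generator must be reduced from 92.3 to 90.67 dB: IL = 1.63 dB.

2 dB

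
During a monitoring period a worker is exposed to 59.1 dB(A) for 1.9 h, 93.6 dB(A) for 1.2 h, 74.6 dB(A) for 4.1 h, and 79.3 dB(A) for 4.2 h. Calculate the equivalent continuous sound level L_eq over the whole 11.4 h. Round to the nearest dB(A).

85 dB(A)

The energy average is taken in the linear domain: L_eq = 10·log₁₀[(Σ tᵢ·10^(Lᵢ/10))/T], T = 11.4 h.
Σ tᵢ·10^(Lᵢ/10) = 1.9·10^(59.1/10) + 1.2·10^(93.6/10) + 4.1·10^(74.6/10) + 4.2·10^(79.3/10) = 3.226e+09.
L_eq = 10·log₁₀(3.226e+09/11.4) = 84.52 dB(A).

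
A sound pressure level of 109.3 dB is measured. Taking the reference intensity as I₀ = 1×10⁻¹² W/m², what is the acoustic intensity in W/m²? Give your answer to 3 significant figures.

0.0851 W/m²

I/I₀ = 10^(109.3/10) = 8.511e+10, so I = 8.511e+10 × 10⁻¹² W/m².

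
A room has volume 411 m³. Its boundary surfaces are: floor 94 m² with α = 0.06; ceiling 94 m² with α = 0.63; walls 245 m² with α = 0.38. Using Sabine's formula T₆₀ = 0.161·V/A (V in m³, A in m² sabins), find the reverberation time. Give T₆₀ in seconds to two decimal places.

0.42 s

A = Σ Sᵢαᵢ = 94·0.06 + 94·0.63 + 245·0.38 = 157.96 m².
T₆₀ = 0.161 × 411 / 157.96 = 0.419 s.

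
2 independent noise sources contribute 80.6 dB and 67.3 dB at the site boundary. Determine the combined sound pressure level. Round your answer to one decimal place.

Incoherent sources combine by intensity addition: L_total = 10·log₁₀(Σ 10^(L_i/10)).
Σ 10^(L/10) = 10^(80.6/10) + 10^(67.3/10) = 1.202e+08.
L_total = 10·log₁₀(1.202e+08) = 80.80 dB.

80.8 dB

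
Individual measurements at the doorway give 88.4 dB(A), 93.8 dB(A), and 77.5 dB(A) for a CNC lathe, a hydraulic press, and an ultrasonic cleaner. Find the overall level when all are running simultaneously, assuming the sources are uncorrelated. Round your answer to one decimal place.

95.0 dB(A)

For uncorrelated sources the intensities add, so convert each level to linear form, sum, and take 10·log₁₀ of the total.
Σ 10^(L/10) = 10^(88.4/10) + 10^(93.8/10) + 10^(77.5/10) = 3.147e+09.
L_total = 10·log₁₀(3.147e+09) = 94.98 dB(A).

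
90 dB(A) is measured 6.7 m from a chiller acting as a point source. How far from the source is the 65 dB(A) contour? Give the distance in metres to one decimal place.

The 25.0 dB drop corresponds to a distance ratio of 10^(25.0/20) for a point source.
r₂ = 6.7·10^((90−65)/20) = 6.7·10^(25.0/20) = 119.14 m.

119.1 m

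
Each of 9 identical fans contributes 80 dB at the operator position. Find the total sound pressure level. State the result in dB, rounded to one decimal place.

With 9 equal, uncorrelated contributions the intensity is 9× that of one unit, giving a rise of 10·log₁₀ 9.
L_total = 80 + 10·log₁₀(9) = 80 + 9.542 = 89.54 dB.

89.5 dB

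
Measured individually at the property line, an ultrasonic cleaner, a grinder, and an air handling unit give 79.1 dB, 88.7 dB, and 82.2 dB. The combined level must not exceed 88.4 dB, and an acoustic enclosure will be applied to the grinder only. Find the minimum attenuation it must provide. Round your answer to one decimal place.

Everything except the grinder sums to 10^(79.1/10) + 10^(82.2/10) = 2.472e+08 in linear terms, 83.93 dB.
To meet 88.4 dB overall, the treated grinder may contribute at most 10^(88.4/10) − 2.472e+08 = 4.446e+08, i.e. 86.48 dB.
Required insertion loss = 88.7 − 86.48 = 2.22 dB.

2.2 dB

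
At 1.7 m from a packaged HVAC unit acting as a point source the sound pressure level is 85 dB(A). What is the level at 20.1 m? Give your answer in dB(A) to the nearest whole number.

64 dB(A)

Point-source attenuation: ΔL = 20·log₁₀(r₂/r₁) = 20·log₁₀(20.1/1.7) = 21.455 dB.
L₂ = 85 − 20·log₁₀(20.1/1.7) = 85 − 21.455 = 63.55 dB(A).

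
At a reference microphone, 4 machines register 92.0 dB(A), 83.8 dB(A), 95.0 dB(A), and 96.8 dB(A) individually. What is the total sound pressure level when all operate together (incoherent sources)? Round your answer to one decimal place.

99.9 dB(A)

For uncorrelated sources the intensities add, so convert each level to linear form, sum, and take 10·log₁₀ of the total.
Σ 10^(L/10) = 10^(92.0/10) + 10^(83.8/10) + 10^(95.0/10) + 10^(96.8/10) = 9.773e+09.
L_total = 10·log₁₀(9.773e+09) = 99.90 dB(A).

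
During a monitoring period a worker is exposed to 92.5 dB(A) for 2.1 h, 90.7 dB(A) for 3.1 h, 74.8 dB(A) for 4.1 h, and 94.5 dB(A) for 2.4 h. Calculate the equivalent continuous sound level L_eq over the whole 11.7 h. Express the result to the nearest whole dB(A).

Weight each interval's intensity by its duration and average over T = 11.7 h:
Σ tᵢ·10^(Lᵢ/10) = 2.1·10^(92.5/10) + 3.1·10^(90.7/10) + 4.1·10^(74.8/10) + 2.4·10^(94.5/10) = 1.426e+10.
L_eq = 10·log₁₀(1.426e+10/11.7) = 90.86 dB(A).

91 dB(A)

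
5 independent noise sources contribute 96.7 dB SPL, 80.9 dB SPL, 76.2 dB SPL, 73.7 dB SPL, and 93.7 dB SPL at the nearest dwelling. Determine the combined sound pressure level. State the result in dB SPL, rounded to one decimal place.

Incoherent sources combine by intensity addition: L_total = 10·log₁₀(Σ 10^(L_i/10)).
Σ 10^(L/10) = 10^(96.7/10) + 10^(80.9/10) + 10^(76.2/10) + 10^(73.7/10) + 10^(93.7/10) = 7.210e+09.
L_total = 10·log₁₀(7.210e+09) = 98.58 dB SPL.

98.6 dB SPL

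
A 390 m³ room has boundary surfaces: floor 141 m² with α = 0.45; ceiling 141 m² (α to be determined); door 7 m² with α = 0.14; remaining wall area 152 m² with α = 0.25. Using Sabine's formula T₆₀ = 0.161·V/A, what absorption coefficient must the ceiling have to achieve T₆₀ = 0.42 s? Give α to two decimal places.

Required total absorption A = 0.161·390/0.42 = 149.50 m².
Absorption from the other surfaces = 141·0.45 + 7·0.14 + 152·0.25 = 102.43 m², so the ceiling must supply 47.07 m² over 141 m².
α = 47.07/141 = 0.334.

0.33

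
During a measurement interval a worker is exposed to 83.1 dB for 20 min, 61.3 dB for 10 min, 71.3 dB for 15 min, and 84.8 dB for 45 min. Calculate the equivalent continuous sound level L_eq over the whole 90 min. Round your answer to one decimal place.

Weight each interval's intensity by its duration and average over T = 90 min:
Σ tᵢ·10^(Lᵢ/10) = 20·10^(83.1/10) + 10·10^(61.3/10) + 15·10^(71.3/10) + 45·10^(84.8/10) = 1.789e+10.
L_eq = 10·log₁₀(1.789e+10/90) = 82.98 dB.

83.0 dB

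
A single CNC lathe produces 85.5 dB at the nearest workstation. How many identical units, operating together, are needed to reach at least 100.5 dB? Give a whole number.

N identical sources give L₁ + 10·log₁₀ N, so require 10·log₁₀ N ≥ 100.5 − 85.5 = 15.0 dB.
N ≥ 10^(15.0/10) = 31.623, so N = 32.

32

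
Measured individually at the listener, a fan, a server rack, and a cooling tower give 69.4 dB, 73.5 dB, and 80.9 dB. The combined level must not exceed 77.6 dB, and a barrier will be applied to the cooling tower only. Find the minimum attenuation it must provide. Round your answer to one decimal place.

6.7 dB

Everything except the cooling tower sums to 10^(69.4/10) + 10^(73.5/10) = 3.110e+07 in linear terms, 74.93 dB.
To meet 77.6 dB overall, the treated cooling tower may contribute at most 10^(77.6/10) − 3.110e+07 = 2.645e+07, i.e. 74.22 dB.
So the cooling tower must be reduced from 80.9 to 74.22 dB: IL = 6.68 dB.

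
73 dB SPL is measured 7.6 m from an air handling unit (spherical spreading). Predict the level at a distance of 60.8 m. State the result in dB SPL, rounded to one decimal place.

Point-source attenuation: ΔL = 20·log₁₀(r₂/r₁) = 20·log₁₀(60.8/7.6) = 18.062 dB.
L₂ = 73 − 20·log₁₀(60.8/7.6) = 73 − 18.062 = 54.94 dB SPL.

54.9 dB SPL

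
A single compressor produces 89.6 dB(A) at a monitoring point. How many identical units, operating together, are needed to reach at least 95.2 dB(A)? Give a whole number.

N identical sources give L₁ + 10·log₁₀ N, so require 10·log₁₀ N ≥ 95.2 − 89.6 = 5.6 dB.
N ≥ 10^(5.6/10) = 3.631, so N = 4.

4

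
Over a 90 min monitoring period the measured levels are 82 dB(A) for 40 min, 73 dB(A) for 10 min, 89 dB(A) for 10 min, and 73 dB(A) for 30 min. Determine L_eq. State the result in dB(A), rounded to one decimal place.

82.2 dB(A)

L_eq = 10·log₁₀[(1/T)·Σ tᵢ·10^(Lᵢ/10)] with T = 90 min.
Σ tᵢ·10^(Lᵢ/10) = 40·10^(82/10) + 10·10^(73/10) + 10·10^(89/10) + 30·10^(73/10) = 1.508e+10.
L_eq = 10·log₁₀(1.508e+10/90) = 82.24 dB(A).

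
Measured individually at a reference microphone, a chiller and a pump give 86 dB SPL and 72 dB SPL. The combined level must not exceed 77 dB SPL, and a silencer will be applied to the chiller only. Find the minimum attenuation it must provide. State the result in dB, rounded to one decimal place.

10.7 dB

Fixed contribution from the other source: Σ 10^(L/10) = 10^(72/10) = 1.585e+07 (72.00 dB SPL).
To meet 77 dB SPL overall, the treated chiller may contribute at most 10^(77/10) − 1.585e+07 = 3.427e+07, i.e. 75.35 dB SPL.
Required insertion loss = 86 − 75.35 = 10.65 dB.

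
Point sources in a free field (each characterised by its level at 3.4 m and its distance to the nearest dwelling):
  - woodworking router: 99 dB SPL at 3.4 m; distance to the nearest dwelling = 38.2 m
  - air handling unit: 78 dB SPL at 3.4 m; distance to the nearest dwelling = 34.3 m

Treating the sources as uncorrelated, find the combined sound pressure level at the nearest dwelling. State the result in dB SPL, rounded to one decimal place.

78.0 dB SPL

Apply inverse-square spreading to bring every level to the receiver, then sum 10^(L/10).
woodworking router: 99 − 20·log₁₀(38.2/3.4) = 99 − 21.01 = 77.99 dB SPL.
air handling unit: 78 − 20·log₁₀(34.3/3.4) = 78 − 20.08 = 57.92 dB SPL.
Σ 10^(L/10) = 6.355e+07 → L_total = 10·log₁₀(6.355e+07) = 78.03 dB SPL.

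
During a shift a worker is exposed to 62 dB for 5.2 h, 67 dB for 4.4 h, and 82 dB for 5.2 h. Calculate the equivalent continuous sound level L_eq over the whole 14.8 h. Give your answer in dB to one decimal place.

77.6 dB

The energy average is taken in the linear domain: L_eq = 10·log₁₀[(Σ tᵢ·10^(Lᵢ/10))/T], T = 14.8 h.
Σ tᵢ·10^(Lᵢ/10) = 5.2·10^(62/10) + 4.4·10^(67/10) + 5.2·10^(82/10) = 8.544e+08.
L_eq = 10·log₁₀(8.544e+08/14.8) = 77.61 dB.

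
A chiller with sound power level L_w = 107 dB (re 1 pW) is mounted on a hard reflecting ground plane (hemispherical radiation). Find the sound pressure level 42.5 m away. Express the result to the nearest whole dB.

The power spreads over a hemisphere of area 2π·r², so L_p = L_w − 10·log₁₀(2π·r²).
2π·r² = 1.135e+04 m², 10·log₁₀ of that is 40.550 dB.
L_p = 107 − 40.550 = 66.45 dB.

66 dB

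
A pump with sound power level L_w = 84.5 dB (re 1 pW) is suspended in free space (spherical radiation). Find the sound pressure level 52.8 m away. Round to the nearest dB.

39 dB

L_p = L_w − 10·log₁₀(4π·r²) with r = 52.8 m.
4π·r² = 3.503e+04 m², 10·log₁₀ of that is 45.445 dB.
L_p = 84.5 − 45.445 = 39.06 dB.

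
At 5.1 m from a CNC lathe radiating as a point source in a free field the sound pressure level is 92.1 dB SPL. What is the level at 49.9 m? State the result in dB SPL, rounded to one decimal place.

72.3 dB SPL

Spherical spreading from a point source gives a 20·log₁₀(r₂/r₁) drop.
L₂ = 92.1 − 20·log₁₀(49.9/5.1) = 92.1 − 19.811 = 72.29 dB SPL.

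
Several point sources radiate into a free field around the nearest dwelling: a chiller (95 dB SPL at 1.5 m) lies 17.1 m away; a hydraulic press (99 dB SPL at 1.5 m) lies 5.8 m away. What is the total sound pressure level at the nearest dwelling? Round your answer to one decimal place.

First find each source's level at the receiver (point-source: −20·log₁₀(r/r_ref)), then combine on an intensity basis.
chiller: 95 − 20·log₁₀(17.1/1.5) = 95 − 21.14 = 73.86 dB SPL.
hydraulic press: 99 − 20·log₁₀(5.8/1.5) = 99 − 11.75 = 87.25 dB SPL.
Σ 10^(L/10) = 5.556e+08 → L_total = 10·log₁₀(5.556e+08) = 87.45 dB SPL.

87.4 dB SPL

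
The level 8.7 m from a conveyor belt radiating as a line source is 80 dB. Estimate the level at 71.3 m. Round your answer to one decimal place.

Cylindrical spreading from a line source gives a 10·log₁₀(r₂/r₁) drop.
L₂ = 80 − 10·log₁₀(71.3/8.7) = 80 − 9.136 = 70.86 dB.

70.9 dB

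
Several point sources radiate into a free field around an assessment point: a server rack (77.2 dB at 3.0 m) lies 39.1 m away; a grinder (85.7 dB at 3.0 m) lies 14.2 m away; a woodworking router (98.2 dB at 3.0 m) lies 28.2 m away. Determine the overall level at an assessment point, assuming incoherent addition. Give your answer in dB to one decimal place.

Propagate each source to the receiver with L = L_ref − 20·log₁₀(r/r_ref), then add intensities.
server rack: 77.2 − 20·log₁₀(39.1/3.0) = 77.2 − 22.30 = 54.90 dB.
grinder: 85.7 − 20·log₁₀(14.2/3.0) = 85.7 − 13.50 = 72.20 dB.
woodworking router: 98.2 − 20·log₁₀(28.2/3.0) = 98.2 − 19.46 = 78.74 dB.
Σ 10^(L/10) = 9.166e+07 → L_total = 10·log₁₀(9.166e+07) = 79.62 dB.

79.6 dB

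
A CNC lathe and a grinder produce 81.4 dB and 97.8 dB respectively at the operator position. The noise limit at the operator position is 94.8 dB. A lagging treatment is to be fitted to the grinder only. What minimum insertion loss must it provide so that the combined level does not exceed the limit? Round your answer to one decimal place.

3.2 dB

The untreated sources together contribute 10^(81.4/10) = 1.380e+08, i.e. 81.40 dB.
The limit corresponds to 10^(94.8/10) = 3.020e+09; subtracting the fixed part leaves 2.882e+09 for the grinder, i.e. 94.60 dB.
So the grinder must be reduced from 97.8 to 94.60 dB: IL = 3.20 dB.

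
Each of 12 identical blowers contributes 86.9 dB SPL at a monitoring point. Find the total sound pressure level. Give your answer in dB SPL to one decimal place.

With 12 equal, uncorrelated contributions the intensity is 12× that of one unit, giving a rise of 10·log₁₀ 12.
L_total = 86.9 + 10·log₁₀(12) = 86.9 + 10.792 = 97.69 dB SPL.

97.7 dB SPL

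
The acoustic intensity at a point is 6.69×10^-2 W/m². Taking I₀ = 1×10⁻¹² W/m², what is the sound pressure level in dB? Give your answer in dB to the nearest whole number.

108 dB

Dividing by I₀ shifts the exponent by 12: I/I₀ = 6.69×10^10.
L = 10·(0.8254 + 10) = 108.25 dB.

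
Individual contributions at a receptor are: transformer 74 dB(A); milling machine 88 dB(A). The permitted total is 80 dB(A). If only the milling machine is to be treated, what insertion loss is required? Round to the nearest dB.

9 dB

Everything except the milling machine sums to 10^(74/10) = 2.512e+07 in linear terms, 74.00 dB(A).
The limit corresponds to 10^(80/10) = 1.000e+08; subtracting the fixed part leaves 7.488e+07 for the milling machine, i.e. 78.74 dB(A).
Required insertion loss = 88 − 78.74 = 9.26 dB.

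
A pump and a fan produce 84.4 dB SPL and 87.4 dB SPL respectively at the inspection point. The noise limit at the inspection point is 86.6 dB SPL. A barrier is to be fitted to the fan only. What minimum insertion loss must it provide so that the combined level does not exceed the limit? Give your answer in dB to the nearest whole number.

5 dB

Fixed contribution from the other source: Σ 10^(L/10) = 10^(84.4/10) = 2.754e+08 (84.40 dB SPL).
The limit corresponds to 10^(86.6/10) = 4.571e+08; subtracting the fixed part leaves 1.817e+08 for the fan, i.e. 82.59 dB SPL.
Required insertion loss = 87.4 − 82.59 = 4.81 dB.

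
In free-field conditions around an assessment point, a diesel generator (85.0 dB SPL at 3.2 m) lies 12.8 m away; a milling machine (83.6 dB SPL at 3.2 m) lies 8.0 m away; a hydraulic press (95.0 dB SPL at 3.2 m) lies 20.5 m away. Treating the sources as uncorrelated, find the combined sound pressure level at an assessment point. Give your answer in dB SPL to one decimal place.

81.3 dB SPL

Propagate each source to the receiver with L = L_ref − 20·log₁₀(r/r_ref), then add intensities.
diesel generator: 85.0 − 20·log₁₀(12.8/3.2) = 85.0 − 12.04 = 72.96 dB SPL.
milling machine: 83.6 − 20·log₁₀(8.0/3.2) = 83.6 − 7.96 = 75.64 dB SPL.
hydraulic press: 95.0 − 20·log₁₀(20.5/3.2) = 95.0 − 16.13 = 78.87 dB SPL.
Σ 10^(L/10) = 1.335e+08 → L_total = 10·log₁₀(1.335e+08) = 81.25 dB SPL.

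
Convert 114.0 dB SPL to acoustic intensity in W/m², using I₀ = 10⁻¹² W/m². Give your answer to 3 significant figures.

0.251 W/m²

I/I₀ = 10^(114.0/10) = 2.512e+11, so I = 2.512e+11 × 10⁻¹² W/m².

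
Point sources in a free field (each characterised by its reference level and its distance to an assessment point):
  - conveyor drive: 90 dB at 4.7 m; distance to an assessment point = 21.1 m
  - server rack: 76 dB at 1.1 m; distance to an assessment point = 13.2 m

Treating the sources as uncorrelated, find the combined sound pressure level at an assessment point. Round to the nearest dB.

First find each source's level at the receiver (point-source: −20·log₁₀(r/r_ref)), then combine on an intensity basis.
conveyor drive: 90 − 20·log₁₀(21.1/4.7) = 90 − 13.04 = 76.96 dB.
server rack: 76 − 20·log₁₀(13.2/1.1) = 76 − 21.58 = 54.42 dB.
Σ 10^(L/10) = 4.989e+07 → L_total = 10·log₁₀(4.989e+07) = 76.98 dB.

77 dB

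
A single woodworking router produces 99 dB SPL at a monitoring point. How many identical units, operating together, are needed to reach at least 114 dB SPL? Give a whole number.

N identical sources give L₁ + 10·log₁₀ N, so require 10·log₁₀ N ≥ 114 − 99 = 15.0 dB.
N ≥ 10^(15.0/10) = 31.623, so N = 32.

32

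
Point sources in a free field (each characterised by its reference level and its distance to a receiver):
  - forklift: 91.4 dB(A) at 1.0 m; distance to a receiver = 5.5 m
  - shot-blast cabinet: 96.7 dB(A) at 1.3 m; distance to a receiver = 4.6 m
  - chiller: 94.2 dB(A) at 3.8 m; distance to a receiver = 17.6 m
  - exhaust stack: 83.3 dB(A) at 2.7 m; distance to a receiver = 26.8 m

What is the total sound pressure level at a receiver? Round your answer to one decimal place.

First find each source's level at the receiver (point-source: −20·log₁₀(r/r_ref)), then combine on an intensity basis.
forklift: 91.4 − 20·log₁₀(5.5/1.0) = 91.4 − 14.81 = 76.59 dB(A).
shot-blast cabinet: 96.7 − 20·log₁₀(4.6/1.3) = 96.7 − 10.98 = 85.72 dB(A).
chiller: 94.2 − 20·log₁₀(17.6/3.8) = 94.2 − 13.31 = 80.89 dB(A).
exhaust stack: 83.3 − 20·log₁₀(26.8/2.7) = 83.3 − 19.94 = 63.36 dB(A).
Σ 10^(L/10) = 5.440e+08 → L_total = 10·log₁₀(5.440e+08) = 87.36 dB(A).

87.4 dB(A)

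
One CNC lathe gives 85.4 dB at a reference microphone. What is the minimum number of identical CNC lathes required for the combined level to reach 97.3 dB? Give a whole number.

16

Need L₁ + 10·log₁₀ N ≥ 97.3, i.e. log₁₀ N ≥ 1.19.
N ≥ 10^(11.9/10) = 15.488, so N = 16.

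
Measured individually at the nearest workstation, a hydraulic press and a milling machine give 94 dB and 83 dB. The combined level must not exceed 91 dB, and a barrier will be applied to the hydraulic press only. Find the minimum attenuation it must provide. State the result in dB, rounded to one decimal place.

Everything except the hydraulic press sums to 10^(83/10) = 1.995e+08 in linear terms, 83.00 dB.
To meet 91 dB overall, the treated hydraulic press may contribute at most 10^(91/10) − 1.995e+08 = 1.059e+09, i.e. 90.25 dB.
So the hydraulic press must be reduced from 94 to 90.25 dB: IL = 3.75 dB.

3.7 dB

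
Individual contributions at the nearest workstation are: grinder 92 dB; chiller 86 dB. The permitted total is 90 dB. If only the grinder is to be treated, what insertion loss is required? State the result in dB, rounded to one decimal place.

4.2 dB

Everything except the grinder sums to 10^(86/10) = 3.981e+08 in linear terms, 86.00 dB.
The limit corresponds to 10^(90/10) = 1.000e+09; subtracting the fixed part leaves 6.019e+08 for the grinder, i.e. 87.80 dB.
So the grinder must be reduced from 92 to 87.80 dB: IL = 4.20 dB.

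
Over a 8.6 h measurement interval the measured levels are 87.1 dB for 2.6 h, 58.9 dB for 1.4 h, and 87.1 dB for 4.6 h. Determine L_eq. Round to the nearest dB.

The energy average is taken in the linear domain: L_eq = 10·log₁₀[(Σ tᵢ·10^(Lᵢ/10))/T], T = 8.6 h.
Σ tᵢ·10^(Lᵢ/10) = 2.6·10^(87.1/10) + 1.4·10^(58.9/10) + 4.6·10^(87.1/10) = 3.694e+09.
L_eq = 10·log₁₀(3.694e+09/8.6) = 86.33 dB.

86 dB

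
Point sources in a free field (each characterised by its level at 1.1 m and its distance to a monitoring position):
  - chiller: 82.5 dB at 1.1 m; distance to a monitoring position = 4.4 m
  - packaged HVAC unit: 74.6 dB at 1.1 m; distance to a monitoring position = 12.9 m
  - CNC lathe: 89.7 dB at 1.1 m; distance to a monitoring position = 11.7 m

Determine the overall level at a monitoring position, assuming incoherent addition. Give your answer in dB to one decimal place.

72.9 dB

Propagate each source to the receiver with L = L_ref − 20·log₁₀(r/r_ref), then add intensities.
chiller: 82.5 − 20·log₁₀(4.4/1.1) = 82.5 − 12.04 = 70.46 dB.
packaged HVAC unit: 74.6 − 20·log₁₀(12.9/1.1) = 74.6 − 21.38 = 53.22 dB.
CNC lathe: 89.7 − 20·log₁₀(11.7/1.1) = 89.7 − 20.54 = 69.16 dB.
Σ 10^(L/10) = 1.957e+07 → L_total = 10·log₁₀(1.957e+07) = 72.92 dB.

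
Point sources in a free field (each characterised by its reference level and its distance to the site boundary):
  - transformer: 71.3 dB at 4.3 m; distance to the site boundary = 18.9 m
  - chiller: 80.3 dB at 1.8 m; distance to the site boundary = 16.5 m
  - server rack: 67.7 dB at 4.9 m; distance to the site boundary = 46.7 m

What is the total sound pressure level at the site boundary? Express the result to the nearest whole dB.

63 dB

First find each source's level at the receiver (point-source: −20·log₁₀(r/r_ref)), then combine on an intensity basis.
transformer: 71.3 − 20·log₁₀(18.9/4.3) = 71.3 − 12.86 = 58.44 dB.
chiller: 80.3 − 20·log₁₀(16.5/1.8) = 80.3 − 19.24 = 61.06 dB.
server rack: 67.7 − 20·log₁₀(46.7/4.9) = 67.7 − 19.58 = 48.12 dB.
Σ 10^(L/10) = 2.038e+06 → L_total = 10·log₁₀(2.038e+06) = 63.09 dB.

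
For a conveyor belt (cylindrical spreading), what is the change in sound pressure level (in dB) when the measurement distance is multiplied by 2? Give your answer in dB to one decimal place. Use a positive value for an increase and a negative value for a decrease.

-3.0 dB

With cylindrical spreading the level changes by −10·log₁₀(r₂/r₁).
ΔL = −10·log₁₀(2) = -3.01 dB.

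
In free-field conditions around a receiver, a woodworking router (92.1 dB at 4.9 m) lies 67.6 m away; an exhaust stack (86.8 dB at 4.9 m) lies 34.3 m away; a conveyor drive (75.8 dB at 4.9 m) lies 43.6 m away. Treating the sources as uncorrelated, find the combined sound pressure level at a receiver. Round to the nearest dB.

Apply inverse-square spreading to bring every level to the receiver, then sum 10^(L/10).
woodworking router: 92.1 − 20·log₁₀(67.6/4.9) = 92.1 − 22.80 = 69.30 dB.
exhaust stack: 86.8 − 20·log₁₀(34.3/4.9) = 86.8 − 16.90 = 69.90 dB.
conveyor drive: 75.8 − 20·log₁₀(43.6/4.9) = 75.8 − 18.99 = 56.81 dB.
Σ 10^(L/10) = 1.877e+07 → L_total = 10·log₁₀(1.877e+07) = 72.73 dB.

73 dB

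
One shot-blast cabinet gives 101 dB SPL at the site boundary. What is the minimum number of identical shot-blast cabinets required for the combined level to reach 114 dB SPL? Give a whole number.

20

The shortfall is 114 − 101 = 13.0 dB, and N units add 10·log₁₀ N, so need 10·log₁₀ N ≥ 13.0.
N ≥ 10^(13.0/10) = 19.953, so N = 20.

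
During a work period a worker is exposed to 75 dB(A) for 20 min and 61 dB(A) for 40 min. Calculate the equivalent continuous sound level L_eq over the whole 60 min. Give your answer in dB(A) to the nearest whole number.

L_eq = 10·log₁₀[(1/T)·Σ tᵢ·10^(Lᵢ/10)] with T = 60 min.
Σ tᵢ·10^(Lᵢ/10) = 20·10^(75/10) + 40·10^(61/10) = 6.828e+08.
L_eq = 10·log₁₀(6.828e+08/60) = 70.56 dB(A).

71 dB(A)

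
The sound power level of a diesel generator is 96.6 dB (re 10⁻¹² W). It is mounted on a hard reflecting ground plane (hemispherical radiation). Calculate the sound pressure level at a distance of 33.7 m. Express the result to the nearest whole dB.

The power spreads over a hemisphere of area 2π·r², so L_p = L_w − 10·log₁₀(2π·r²).
2π·r² = 7136 m², 10·log₁₀ of that is 38.534 dB.
L_p = 96.6 − 38.534 = 58.07 dB.

58 dB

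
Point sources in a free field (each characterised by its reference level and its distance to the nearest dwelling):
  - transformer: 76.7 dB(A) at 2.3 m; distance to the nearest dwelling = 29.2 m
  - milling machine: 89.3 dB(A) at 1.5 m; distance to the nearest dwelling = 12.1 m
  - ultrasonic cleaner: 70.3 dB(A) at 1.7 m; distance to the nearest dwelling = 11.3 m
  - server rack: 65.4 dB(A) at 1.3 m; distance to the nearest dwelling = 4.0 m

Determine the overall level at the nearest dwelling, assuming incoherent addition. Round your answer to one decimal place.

First find each source's level at the receiver (point-source: −20·log₁₀(r/r_ref)), then combine on an intensity basis.
transformer: 76.7 − 20·log₁₀(29.2/2.3) = 76.7 − 22.07 = 54.63 dB(A).
milling machine: 89.3 − 20·log₁₀(12.1/1.5) = 89.3 − 18.13 = 71.17 dB(A).
ultrasonic cleaner: 70.3 − 20·log₁₀(11.3/1.7) = 70.3 − 16.45 = 53.85 dB(A).
server rack: 65.4 − 20·log₁₀(4.0/1.3) = 65.4 − 9.76 = 55.64 dB(A).
Σ 10^(L/10) = 1.398e+07 → L_total = 10·log₁₀(1.398e+07) = 71.45 dB(A).

71.5 dB(A)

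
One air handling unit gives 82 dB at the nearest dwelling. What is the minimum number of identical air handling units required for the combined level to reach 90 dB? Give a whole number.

Need L₁ + 10·log₁₀ N ≥ 90, i.e. log₁₀ N ≥ 0.80.
N ≥ 10^(8.0/10) = 6.310, so N = 7.

7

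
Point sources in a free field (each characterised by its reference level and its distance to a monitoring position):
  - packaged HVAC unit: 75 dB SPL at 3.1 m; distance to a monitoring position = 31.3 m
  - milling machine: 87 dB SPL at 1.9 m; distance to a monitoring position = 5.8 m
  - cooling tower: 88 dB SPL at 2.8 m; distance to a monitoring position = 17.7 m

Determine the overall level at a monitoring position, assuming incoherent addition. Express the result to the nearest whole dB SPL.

78 dB SPL

Propagate each source to the receiver with L = L_ref − 20·log₁₀(r/r_ref), then add intensities.
packaged HVAC unit: 75 − 20·log₁₀(31.3/3.1) = 75 − 20.08 = 54.92 dB SPL.
milling machine: 87 − 20·log₁₀(5.8/1.9) = 87 − 9.69 = 77.31 dB SPL.
cooling tower: 88 − 20·log₁₀(17.7/2.8) = 88 − 16.02 = 71.98 dB SPL.
Σ 10^(L/10) = 6.988e+07 → L_total = 10·log₁₀(6.988e+07) = 78.44 dB SPL.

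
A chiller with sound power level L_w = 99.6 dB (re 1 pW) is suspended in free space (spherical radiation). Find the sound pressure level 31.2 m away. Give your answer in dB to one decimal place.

L_p = L_w − 10·log₁₀(4π·r²) with r = 31.2 m.
4π·r² = 1.223e+04 m², 10·log₁₀ of that is 40.875 dB.
L_p = 99.6 − 40.875 = 58.72 dB.

58.7 dB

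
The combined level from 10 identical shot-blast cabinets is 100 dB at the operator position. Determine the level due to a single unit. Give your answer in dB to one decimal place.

90.0 dB

10 equal contributions raise the level by 10·log₁₀ 10 = 10.000 dB, so each unit alone gives 100 − 10.000.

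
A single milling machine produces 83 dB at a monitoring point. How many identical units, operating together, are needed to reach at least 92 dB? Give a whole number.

The shortfall is 92 − 83 = 9.0 dB, and N units add 10·log₁₀ N, so need 10·log₁₀ N ≥ 9.0.
N ≥ 10^(9.0/10) = 7.943, so N = 8.

8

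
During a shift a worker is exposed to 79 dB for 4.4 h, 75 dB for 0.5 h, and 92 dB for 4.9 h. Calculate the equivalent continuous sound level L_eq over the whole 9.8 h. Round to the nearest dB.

89 dB

The energy average is taken in the linear domain: L_eq = 10·log₁₀[(Σ tᵢ·10^(Lᵢ/10))/T], T = 9.8 h.
Σ tᵢ·10^(Lᵢ/10) = 4.4·10^(79/10) + 0.5·10^(75/10) + 4.9·10^(92/10) = 8.131e+09.
L_eq = 10·log₁₀(8.131e+09/9.8) = 89.19 dB.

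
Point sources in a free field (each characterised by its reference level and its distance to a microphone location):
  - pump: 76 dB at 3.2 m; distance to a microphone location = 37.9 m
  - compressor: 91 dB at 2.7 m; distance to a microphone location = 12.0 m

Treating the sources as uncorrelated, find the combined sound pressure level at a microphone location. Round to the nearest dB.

78 dB

Propagate each source to the receiver with L = L_ref − 20·log₁₀(r/r_ref), then add intensities.
pump: 76 − 20·log₁₀(37.9/3.2) = 76 − 21.47 = 54.53 dB.
compressor: 91 − 20·log₁₀(12.0/2.7) = 91 − 12.96 = 78.04 dB.
Σ 10^(L/10) = 6.402e+07 → L_total = 10·log₁₀(6.402e+07) = 78.06 dB.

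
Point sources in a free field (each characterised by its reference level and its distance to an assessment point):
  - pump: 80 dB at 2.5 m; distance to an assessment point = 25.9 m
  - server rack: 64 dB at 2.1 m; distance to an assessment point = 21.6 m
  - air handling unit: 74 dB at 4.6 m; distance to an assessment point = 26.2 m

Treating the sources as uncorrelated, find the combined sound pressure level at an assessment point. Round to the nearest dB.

Propagate each source to the receiver with L = L_ref − 20·log₁₀(r/r_ref), then add intensities.
pump: 80 − 20·log₁₀(25.9/2.5) = 80 − 20.31 = 59.69 dB.
server rack: 64 − 20·log₁₀(21.6/2.1) = 64 − 20.24 = 43.76 dB.
air handling unit: 74 − 20·log₁₀(26.2/4.6) = 74 − 15.11 = 58.89 dB.
Σ 10^(L/10) = 1.730e+06 → L_total = 10·log₁₀(1.730e+06) = 62.38 dB.

62 dB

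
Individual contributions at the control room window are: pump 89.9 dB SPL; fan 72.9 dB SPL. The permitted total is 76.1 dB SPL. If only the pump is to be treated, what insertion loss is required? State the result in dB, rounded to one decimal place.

16.6 dB

Everything except the pump sums to 10^(72.9/10) = 1.950e+07 in linear terms, 72.90 dB SPL.
The limit corresponds to 10^(76.1/10) = 4.074e+07; subtracting the fixed part leaves 2.124e+07 for the pump, i.e. 73.27 dB SPL.
So the pump must be reduced from 89.9 to 73.27 dB SPL: IL = 16.63 dB.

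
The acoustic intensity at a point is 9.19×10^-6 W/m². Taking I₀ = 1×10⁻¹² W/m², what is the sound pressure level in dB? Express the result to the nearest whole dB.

70 dB

L = 10·log₁₀(I/I₀) = 10·log₁₀(9.19×10^-6/10⁻¹²) = 10·log₁₀(9.19×10^6).
L = 10·(0.9633 + 6) = 69.63 dB.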